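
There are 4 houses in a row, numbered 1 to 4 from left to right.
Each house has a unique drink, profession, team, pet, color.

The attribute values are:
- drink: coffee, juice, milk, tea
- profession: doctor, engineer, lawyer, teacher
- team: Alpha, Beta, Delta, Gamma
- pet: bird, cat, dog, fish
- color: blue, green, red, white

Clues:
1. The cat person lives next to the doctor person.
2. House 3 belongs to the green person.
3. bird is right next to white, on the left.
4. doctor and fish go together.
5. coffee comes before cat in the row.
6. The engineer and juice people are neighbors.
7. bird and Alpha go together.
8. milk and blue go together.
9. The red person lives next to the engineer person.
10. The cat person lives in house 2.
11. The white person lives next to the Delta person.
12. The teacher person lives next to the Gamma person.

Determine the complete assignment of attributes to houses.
Solution:

House | Drink | Profession | Team | Pet | Color
-----------------------------------------------
  1   | coffee | teacher | Alpha | bird | red
  2   | tea | engineer | Gamma | cat | white
  3   | juice | doctor | Delta | fish | green
  4   | milk | lawyer | Beta | dog | blue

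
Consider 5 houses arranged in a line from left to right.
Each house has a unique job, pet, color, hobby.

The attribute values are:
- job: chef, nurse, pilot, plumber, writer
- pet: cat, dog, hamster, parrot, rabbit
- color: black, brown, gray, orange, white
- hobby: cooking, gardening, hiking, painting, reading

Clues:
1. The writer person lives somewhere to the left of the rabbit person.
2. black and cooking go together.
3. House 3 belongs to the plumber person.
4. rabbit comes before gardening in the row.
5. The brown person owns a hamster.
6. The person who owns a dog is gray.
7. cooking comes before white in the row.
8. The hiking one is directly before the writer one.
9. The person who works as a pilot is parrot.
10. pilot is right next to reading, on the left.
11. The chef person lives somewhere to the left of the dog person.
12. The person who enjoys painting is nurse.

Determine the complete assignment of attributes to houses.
Solution:

House | Job | Pet | Color | Hobby
---------------------------------
  1   | pilot | parrot | orange | hiking
  2   | writer | hamster | brown | reading
  3   | plumber | rabbit | black | cooking
  4   | chef | cat | white | gardening
  5   | nurse | dog | gray | painting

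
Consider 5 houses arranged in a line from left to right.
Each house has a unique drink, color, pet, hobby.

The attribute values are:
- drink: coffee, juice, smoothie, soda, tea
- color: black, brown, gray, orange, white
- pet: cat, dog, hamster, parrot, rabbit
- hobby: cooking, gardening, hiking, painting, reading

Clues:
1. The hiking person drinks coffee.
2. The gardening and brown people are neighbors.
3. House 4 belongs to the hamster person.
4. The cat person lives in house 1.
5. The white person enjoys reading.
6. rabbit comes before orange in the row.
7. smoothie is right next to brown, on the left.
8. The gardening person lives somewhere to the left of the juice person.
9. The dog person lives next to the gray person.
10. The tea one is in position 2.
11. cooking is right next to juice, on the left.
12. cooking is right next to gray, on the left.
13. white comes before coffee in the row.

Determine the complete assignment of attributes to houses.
Solution:

House | Drink | Color | Pet | Hobby
-----------------------------------
  1   | smoothie | black | cat | gardening
  2   | tea | brown | dog | cooking
  3   | juice | gray | rabbit | painting
  4   | soda | white | hamster | reading
  5   | coffee | orange | parrot | hiking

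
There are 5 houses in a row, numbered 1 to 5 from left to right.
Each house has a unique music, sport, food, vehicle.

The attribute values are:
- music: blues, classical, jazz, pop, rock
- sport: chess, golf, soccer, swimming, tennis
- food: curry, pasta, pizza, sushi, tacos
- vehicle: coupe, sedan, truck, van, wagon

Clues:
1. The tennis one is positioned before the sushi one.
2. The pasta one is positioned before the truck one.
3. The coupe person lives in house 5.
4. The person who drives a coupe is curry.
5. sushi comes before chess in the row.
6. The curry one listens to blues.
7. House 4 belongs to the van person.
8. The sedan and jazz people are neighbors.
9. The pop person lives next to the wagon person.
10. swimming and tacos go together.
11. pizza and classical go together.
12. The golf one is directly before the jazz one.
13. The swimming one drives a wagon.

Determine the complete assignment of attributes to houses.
Solution:

House | Music | Sport | Food | Vehicle
--------------------------------------
  1   | pop | golf | pasta | sedan
  2   | jazz | swimming | tacos | wagon
  3   | classical | tennis | pizza | truck
  4   | rock | soccer | sushi | van
  5   | blues | chess | curry | coupe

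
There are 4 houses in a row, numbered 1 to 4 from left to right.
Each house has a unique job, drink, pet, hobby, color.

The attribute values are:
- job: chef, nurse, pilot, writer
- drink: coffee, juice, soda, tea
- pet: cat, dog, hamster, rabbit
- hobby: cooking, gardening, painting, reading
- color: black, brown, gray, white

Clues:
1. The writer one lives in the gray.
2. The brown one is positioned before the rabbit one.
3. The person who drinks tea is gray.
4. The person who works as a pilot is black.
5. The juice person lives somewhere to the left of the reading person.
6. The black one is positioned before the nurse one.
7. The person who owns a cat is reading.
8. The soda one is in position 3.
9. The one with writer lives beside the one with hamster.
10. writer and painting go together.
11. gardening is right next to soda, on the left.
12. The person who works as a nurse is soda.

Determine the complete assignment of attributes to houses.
Solution:

House | Job | Drink | Pet | Hobby | Color
-----------------------------------------
  1   | writer | tea | dog | painting | gray
  2   | pilot | juice | hamster | gardening | black
  3   | nurse | soda | cat | reading | brown
  4   | chef | coffee | rabbit | cooking | white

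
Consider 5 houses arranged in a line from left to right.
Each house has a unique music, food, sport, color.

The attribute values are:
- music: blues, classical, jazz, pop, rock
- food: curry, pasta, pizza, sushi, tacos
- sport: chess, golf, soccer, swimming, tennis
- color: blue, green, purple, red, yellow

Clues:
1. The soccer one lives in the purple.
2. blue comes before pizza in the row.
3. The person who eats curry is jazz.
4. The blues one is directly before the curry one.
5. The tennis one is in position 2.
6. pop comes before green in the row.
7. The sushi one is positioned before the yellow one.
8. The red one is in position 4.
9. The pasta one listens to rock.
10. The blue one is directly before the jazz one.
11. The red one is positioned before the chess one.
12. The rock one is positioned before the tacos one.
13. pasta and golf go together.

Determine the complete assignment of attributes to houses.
Solution:

House | Music | Food | Sport | Color
------------------------------------
  1   | blues | sushi | swimming | blue
  2   | jazz | curry | tennis | yellow
  3   | pop | pizza | soccer | purple
  4   | rock | pasta | golf | red
  5   | classical | tacos | chess | green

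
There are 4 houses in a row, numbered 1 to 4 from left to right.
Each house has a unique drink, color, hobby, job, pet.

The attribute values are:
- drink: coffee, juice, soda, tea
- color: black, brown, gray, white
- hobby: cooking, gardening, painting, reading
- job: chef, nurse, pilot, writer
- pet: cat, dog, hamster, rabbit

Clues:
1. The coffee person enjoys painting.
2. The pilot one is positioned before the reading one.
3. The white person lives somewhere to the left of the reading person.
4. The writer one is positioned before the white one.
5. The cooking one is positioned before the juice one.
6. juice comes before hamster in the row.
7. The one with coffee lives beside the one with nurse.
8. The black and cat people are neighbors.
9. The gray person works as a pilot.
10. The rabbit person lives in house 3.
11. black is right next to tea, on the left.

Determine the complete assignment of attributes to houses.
Solution:

House | Drink | Color | Hobby | Job | Pet
-----------------------------------------
  1   | coffee | black | painting | writer | dog
  2   | tea | white | cooking | nurse | cat
  3   | juice | gray | gardening | pilot | rabbit
  4   | soda | brown | reading | chef | hamster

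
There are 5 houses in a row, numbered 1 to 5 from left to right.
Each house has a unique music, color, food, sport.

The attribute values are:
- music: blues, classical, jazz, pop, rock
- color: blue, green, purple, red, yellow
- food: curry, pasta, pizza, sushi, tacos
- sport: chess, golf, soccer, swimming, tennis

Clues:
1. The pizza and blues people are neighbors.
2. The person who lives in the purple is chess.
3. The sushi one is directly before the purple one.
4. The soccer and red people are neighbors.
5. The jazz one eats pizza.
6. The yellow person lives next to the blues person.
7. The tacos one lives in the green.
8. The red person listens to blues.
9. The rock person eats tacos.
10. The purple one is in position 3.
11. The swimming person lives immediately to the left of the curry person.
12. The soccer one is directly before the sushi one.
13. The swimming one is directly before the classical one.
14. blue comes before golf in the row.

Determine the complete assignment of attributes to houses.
Solution:

House | Music | Color | Food | Sport
------------------------------------
  1   | jazz | yellow | pizza | soccer
  2   | blues | red | sushi | swimming
  3   | classical | purple | curry | chess
  4   | pop | blue | pasta | tennis
  5   | rock | green | tacos | golf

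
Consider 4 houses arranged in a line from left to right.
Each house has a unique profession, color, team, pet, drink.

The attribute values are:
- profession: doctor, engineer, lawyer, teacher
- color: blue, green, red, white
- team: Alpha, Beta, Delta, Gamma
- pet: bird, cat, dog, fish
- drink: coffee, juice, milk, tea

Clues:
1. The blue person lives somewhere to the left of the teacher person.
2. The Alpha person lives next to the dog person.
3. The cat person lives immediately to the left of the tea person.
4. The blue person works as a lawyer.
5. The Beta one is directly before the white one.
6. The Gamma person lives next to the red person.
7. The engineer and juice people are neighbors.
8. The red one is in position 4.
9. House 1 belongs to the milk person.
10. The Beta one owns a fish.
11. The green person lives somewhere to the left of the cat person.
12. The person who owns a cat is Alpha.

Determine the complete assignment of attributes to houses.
Solution:

House | Profession | Color | Team | Pet | Drink
-----------------------------------------------
  1   | engineer | green | Beta | fish | milk
  2   | doctor | white | Alpha | cat | juice
  3   | lawyer | blue | Gamma | dog | tea
  4   | teacher | red | Delta | bird | coffee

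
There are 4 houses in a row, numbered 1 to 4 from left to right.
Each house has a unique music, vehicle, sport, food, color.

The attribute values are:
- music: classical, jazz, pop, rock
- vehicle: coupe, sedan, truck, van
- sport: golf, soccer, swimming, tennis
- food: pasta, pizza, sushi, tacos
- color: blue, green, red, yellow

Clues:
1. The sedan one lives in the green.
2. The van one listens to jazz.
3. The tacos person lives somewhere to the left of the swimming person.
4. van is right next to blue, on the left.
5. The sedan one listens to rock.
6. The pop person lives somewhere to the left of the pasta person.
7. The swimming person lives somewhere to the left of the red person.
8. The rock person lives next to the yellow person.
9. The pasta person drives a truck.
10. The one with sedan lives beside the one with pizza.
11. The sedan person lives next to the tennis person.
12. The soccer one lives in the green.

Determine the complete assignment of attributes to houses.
Solution:

House | Music | Vehicle | Sport | Food | Color
----------------------------------------------
  1   | rock | sedan | soccer | tacos | green
  2   | jazz | van | tennis | pizza | yellow
  3   | pop | coupe | swimming | sushi | blue
  4   | classical | truck | golf | pasta | red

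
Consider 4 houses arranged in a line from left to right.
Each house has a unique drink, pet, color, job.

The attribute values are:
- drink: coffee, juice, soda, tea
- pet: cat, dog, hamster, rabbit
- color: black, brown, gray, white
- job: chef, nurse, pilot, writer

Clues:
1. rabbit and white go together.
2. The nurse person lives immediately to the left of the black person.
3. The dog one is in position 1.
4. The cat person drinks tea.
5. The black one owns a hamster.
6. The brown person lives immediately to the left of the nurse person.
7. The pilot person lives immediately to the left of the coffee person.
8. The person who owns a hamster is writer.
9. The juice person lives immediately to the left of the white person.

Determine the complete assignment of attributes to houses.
Solution:

House | Drink | Pet | Color | Job
---------------------------------
  1   | juice | dog | brown | pilot
  2   | coffee | rabbit | white | nurse
  3   | soda | hamster | black | writer
  4   | tea | cat | gray | chef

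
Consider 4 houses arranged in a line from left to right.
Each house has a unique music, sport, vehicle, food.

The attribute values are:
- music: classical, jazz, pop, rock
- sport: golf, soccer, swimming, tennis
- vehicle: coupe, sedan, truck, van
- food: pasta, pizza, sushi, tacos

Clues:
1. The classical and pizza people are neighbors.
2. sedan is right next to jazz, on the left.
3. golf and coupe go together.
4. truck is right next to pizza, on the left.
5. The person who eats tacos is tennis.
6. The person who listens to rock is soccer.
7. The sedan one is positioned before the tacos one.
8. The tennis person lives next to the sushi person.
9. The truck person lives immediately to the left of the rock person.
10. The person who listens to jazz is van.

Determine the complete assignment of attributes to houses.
Solution:

House | Music | Sport | Vehicle | Food
--------------------------------------
  1   | classical | swimming | truck | pasta
  2   | rock | soccer | sedan | pizza
  3   | jazz | tennis | van | tacos
  4   | pop | golf | coupe | sushi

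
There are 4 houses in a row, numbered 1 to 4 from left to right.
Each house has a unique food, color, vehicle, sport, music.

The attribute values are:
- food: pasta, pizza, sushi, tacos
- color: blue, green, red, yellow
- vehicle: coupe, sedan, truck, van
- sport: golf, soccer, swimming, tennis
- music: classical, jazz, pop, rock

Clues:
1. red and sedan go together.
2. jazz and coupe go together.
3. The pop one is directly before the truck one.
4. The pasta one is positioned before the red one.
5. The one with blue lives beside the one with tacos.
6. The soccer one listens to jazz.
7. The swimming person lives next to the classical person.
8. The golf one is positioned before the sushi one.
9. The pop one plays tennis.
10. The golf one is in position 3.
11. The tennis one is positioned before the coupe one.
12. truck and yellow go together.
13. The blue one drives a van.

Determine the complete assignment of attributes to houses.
Solution:

House | Food | Color | Vehicle | Sport | Music
----------------------------------------------
  1   | pasta | blue | van | tennis | pop
  2   | tacos | yellow | truck | swimming | rock
  3   | pizza | red | sedan | golf | classical
  4   | sushi | green | coupe | soccer | jazz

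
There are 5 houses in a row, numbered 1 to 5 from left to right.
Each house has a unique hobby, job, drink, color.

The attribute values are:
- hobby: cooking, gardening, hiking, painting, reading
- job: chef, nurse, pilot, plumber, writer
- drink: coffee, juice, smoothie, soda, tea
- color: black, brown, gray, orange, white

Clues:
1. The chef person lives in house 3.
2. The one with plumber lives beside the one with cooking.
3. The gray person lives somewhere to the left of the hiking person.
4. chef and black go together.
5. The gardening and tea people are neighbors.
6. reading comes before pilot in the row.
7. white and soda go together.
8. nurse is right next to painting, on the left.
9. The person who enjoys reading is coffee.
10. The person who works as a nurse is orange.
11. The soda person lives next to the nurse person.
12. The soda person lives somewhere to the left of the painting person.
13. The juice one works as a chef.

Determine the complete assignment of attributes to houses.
Solution:

House | Hobby | Job | Drink | Color
-----------------------------------
  1   | gardening | plumber | soda | white
  2   | cooking | nurse | tea | orange
  3   | painting | chef | juice | black
  4   | reading | writer | coffee | gray
  5   | hiking | pilot | smoothie | brown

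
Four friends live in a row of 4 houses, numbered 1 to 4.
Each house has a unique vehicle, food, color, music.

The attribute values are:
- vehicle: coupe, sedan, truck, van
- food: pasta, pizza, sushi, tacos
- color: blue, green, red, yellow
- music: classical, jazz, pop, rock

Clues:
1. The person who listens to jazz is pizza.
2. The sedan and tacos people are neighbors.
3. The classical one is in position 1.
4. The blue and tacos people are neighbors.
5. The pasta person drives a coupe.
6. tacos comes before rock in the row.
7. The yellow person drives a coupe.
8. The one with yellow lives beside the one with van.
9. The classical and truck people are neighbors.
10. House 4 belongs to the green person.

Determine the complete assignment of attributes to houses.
Solution:

House | Vehicle | Food | Color | Music
--------------------------------------
  1   | sedan | sushi | blue | classical
  2   | truck | tacos | red | pop
  3   | coupe | pasta | yellow | rock
  4   | van | pizza | green | jazz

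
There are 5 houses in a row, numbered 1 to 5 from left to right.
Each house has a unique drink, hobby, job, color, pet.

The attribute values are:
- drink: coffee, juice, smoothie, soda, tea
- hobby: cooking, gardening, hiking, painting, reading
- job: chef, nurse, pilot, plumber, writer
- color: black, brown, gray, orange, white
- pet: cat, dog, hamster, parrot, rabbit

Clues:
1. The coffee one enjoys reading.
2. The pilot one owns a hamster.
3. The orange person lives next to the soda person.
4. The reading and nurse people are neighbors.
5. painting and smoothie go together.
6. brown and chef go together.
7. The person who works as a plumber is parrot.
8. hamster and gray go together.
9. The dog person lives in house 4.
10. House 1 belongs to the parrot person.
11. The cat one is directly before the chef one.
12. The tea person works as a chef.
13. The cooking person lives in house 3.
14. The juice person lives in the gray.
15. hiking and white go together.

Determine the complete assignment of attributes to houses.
Solution:

House | Drink | Hobby | Job | Color | Pet
-----------------------------------------
  1   | coffee | reading | plumber | orange | parrot
  2   | soda | hiking | nurse | white | cat
  3   | tea | cooking | chef | brown | rabbit
  4   | smoothie | painting | writer | black | dog
  5   | juice | gardening | pilot | gray | hamster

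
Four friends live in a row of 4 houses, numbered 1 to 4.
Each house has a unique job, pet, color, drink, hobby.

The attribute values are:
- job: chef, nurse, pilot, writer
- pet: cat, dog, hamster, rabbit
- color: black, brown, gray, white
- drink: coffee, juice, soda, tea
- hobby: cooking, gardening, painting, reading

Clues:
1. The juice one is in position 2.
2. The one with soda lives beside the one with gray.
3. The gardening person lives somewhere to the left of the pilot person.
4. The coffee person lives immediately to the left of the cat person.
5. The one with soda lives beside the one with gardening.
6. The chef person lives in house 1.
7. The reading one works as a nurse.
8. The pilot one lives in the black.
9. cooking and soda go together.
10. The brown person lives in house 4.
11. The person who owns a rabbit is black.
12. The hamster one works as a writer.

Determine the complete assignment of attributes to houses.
Solution:

House | Job | Pet | Color | Drink | Hobby
-----------------------------------------
  1   | chef | dog | white | soda | cooking
  2   | writer | hamster | gray | juice | gardening
  3   | pilot | rabbit | black | coffee | painting
  4   | nurse | cat | brown | tea | reading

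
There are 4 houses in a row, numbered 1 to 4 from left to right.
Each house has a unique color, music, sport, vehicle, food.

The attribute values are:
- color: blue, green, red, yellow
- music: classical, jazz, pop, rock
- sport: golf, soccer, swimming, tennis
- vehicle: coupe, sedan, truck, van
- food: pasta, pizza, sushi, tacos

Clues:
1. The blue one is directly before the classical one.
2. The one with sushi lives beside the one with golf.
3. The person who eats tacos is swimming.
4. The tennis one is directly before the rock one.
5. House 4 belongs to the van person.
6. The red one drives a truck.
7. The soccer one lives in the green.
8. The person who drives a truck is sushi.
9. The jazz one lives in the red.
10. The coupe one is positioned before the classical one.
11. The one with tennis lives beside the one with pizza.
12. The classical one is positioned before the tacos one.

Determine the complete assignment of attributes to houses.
Solution:

House | Color | Music | Sport | Vehicle | Food
----------------------------------------------
  1   | red | jazz | tennis | truck | sushi
  2   | blue | rock | golf | coupe | pizza
  3   | green | classical | soccer | sedan | pasta
  4   | yellow | pop | swimming | van | tacos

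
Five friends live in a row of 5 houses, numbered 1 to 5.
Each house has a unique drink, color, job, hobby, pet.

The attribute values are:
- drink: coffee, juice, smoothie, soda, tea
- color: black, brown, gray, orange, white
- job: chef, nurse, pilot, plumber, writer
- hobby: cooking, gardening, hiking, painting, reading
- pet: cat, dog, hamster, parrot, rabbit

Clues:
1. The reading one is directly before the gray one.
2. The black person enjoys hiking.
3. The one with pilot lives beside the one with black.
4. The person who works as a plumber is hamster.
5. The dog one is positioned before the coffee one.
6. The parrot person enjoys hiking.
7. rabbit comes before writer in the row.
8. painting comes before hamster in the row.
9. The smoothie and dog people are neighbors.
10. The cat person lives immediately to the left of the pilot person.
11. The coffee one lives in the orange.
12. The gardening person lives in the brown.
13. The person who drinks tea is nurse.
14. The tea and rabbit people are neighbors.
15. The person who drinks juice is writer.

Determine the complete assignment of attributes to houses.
Solution:

House | Drink | Color | Job | Hobby | Pet
-----------------------------------------
  1   | tea | white | nurse | reading | cat
  2   | soda | gray | pilot | painting | rabbit
  3   | smoothie | black | chef | hiking | parrot
  4   | juice | brown | writer | gardening | dog
  5   | coffee | orange | plumber | cooking | hamster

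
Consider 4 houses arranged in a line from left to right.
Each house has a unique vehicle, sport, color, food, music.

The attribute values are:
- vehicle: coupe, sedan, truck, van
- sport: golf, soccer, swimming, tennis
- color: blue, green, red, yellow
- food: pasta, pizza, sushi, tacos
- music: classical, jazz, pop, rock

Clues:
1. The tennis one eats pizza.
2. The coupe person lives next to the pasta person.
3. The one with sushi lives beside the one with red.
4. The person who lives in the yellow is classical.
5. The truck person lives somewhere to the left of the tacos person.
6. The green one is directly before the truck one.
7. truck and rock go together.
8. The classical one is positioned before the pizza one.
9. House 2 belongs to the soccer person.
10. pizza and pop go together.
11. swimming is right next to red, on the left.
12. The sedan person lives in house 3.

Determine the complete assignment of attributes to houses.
Solution:

House | Vehicle | Sport | Color | Food | Music
----------------------------------------------
  1   | coupe | swimming | green | sushi | jazz
  2   | truck | soccer | red | pasta | rock
  3   | sedan | golf | yellow | tacos | classical
  4   | van | tennis | blue | pizza | pop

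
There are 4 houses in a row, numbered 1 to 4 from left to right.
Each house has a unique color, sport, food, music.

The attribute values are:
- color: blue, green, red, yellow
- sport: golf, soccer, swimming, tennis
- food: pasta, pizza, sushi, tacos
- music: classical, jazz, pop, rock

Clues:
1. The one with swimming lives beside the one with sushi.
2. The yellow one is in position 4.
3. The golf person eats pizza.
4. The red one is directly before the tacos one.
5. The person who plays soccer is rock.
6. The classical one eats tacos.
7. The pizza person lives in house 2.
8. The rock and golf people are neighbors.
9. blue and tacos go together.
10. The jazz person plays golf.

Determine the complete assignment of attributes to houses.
Solution:

House | Color | Sport | Food | Music
------------------------------------
  1   | green | soccer | pasta | rock
  2   | red | golf | pizza | jazz
  3   | blue | swimming | tacos | classical
  4   | yellow | tennis | sushi | pop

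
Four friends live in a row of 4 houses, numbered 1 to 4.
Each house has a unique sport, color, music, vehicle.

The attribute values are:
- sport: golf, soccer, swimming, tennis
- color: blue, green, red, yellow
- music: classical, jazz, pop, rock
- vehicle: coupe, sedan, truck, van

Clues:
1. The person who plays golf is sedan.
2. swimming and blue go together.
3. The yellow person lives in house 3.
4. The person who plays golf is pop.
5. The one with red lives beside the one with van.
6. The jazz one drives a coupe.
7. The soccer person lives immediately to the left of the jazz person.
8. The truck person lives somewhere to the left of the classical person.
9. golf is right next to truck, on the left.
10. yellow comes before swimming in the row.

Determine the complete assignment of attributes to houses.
Solution:

House | Sport | Color | Music | Vehicle
---------------------------------------
  1   | golf | green | pop | sedan
  2   | tennis | red | rock | truck
  3   | soccer | yellow | classical | van
  4   | swimming | blue | jazz | coupe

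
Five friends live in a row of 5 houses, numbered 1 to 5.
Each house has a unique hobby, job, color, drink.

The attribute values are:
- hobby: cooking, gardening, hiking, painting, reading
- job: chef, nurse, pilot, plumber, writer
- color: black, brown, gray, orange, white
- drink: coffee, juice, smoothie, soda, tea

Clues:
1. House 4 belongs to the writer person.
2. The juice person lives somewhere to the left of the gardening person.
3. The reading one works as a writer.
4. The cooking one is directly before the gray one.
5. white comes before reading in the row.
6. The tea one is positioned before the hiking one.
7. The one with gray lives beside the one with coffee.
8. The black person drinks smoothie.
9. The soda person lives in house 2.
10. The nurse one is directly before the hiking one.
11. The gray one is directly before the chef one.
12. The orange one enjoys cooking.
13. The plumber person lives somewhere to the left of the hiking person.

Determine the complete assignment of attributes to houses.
Solution:

House | Hobby | Job | Color | Drink
-----------------------------------
  1   | cooking | plumber | orange | tea
  2   | painting | nurse | gray | soda
  3   | hiking | chef | white | coffee
  4   | reading | writer | brown | juice
  5   | gardening | pilot | black | smoothie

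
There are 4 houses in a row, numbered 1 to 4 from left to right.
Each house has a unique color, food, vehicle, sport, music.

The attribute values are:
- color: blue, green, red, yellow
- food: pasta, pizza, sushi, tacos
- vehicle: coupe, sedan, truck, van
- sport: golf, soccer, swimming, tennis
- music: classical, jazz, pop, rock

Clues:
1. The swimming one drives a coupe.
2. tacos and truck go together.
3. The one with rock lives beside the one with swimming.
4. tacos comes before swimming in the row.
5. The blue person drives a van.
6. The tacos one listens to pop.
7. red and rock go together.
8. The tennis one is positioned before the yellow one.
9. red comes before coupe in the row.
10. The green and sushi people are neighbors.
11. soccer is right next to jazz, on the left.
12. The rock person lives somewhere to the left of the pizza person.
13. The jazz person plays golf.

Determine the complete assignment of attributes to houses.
Solution:

House | Color | Food | Vehicle | Sport | Music
----------------------------------------------
  1   | green | tacos | truck | soccer | pop
  2   | blue | sushi | van | golf | jazz
  3   | red | pasta | sedan | tennis | rock
  4   | yellow | pizza | coupe | swimming | classical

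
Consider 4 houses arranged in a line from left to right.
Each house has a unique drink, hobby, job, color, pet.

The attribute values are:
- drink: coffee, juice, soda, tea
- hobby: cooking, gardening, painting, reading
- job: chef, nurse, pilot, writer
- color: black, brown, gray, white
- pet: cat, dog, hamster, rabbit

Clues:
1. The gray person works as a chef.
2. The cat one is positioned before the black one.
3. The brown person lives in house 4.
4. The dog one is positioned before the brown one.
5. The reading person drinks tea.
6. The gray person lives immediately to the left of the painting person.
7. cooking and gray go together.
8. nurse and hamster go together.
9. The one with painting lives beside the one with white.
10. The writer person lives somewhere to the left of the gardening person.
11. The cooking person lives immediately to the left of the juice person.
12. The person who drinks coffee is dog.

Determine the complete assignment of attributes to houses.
Solution:

House | Drink | Hobby | Job | Color | Pet
-----------------------------------------
  1   | soda | cooking | chef | gray | cat
  2   | juice | painting | writer | black | rabbit
  3   | coffee | gardening | pilot | white | dog
  4   | tea | reading | nurse | brown | hamster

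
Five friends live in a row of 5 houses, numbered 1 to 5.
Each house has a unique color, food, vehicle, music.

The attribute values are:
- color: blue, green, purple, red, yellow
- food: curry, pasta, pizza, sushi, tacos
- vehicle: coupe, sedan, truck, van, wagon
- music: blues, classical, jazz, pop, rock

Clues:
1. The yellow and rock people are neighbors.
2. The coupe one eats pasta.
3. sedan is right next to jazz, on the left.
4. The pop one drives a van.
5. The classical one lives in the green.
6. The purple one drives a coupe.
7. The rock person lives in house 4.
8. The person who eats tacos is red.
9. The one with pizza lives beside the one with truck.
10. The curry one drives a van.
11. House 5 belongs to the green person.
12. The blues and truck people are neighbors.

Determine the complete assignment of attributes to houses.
Solution:

House | Color | Food | Vehicle | Music
--------------------------------------
  1   | blue | pizza | sedan | blues
  2   | red | tacos | truck | jazz
  3   | yellow | curry | van | pop
  4   | purple | pasta | coupe | rock
  5   | green | sushi | wagon | classical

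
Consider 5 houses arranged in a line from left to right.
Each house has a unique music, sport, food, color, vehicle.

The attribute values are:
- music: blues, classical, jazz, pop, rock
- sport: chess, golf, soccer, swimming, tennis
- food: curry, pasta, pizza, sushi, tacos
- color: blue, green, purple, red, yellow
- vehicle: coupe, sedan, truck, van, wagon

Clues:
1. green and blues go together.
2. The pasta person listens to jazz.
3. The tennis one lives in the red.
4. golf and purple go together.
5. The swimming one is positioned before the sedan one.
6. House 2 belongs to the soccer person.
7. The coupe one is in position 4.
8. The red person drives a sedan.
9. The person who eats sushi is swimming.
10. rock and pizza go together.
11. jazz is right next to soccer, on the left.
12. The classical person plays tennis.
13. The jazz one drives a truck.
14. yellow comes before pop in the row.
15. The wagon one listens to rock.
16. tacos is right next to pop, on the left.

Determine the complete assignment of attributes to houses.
Solution:

House | Music | Sport | Food | Color | Vehicle
----------------------------------------------
  1   | jazz | golf | pasta | purple | truck
  2   | rock | soccer | pizza | yellow | wagon
  3   | blues | chess | tacos | green | van
  4   | pop | swimming | sushi | blue | coupe
  5   | classical | tennis | curry | red | sedan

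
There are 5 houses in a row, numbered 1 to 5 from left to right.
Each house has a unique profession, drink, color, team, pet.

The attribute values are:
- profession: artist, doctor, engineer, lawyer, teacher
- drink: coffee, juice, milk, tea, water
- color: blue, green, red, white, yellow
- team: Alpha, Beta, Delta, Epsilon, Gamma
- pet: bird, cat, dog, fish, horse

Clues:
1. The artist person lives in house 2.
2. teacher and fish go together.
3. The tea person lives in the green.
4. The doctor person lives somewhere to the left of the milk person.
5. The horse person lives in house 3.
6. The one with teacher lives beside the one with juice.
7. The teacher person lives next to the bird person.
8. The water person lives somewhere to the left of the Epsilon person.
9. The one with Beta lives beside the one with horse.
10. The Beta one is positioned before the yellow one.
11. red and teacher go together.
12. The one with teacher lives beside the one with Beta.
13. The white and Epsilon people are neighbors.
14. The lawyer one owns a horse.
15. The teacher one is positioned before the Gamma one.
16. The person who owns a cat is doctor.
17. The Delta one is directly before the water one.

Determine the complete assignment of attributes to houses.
Solution:

House | Profession | Drink | Color | Team | Pet
-----------------------------------------------
  1   | teacher | coffee | red | Alpha | fish
  2   | artist | juice | blue | Beta | bird
  3   | lawyer | tea | green | Delta | horse
  4   | doctor | water | white | Gamma | cat
  5   | engineer | milk | yellow | Epsilon | dog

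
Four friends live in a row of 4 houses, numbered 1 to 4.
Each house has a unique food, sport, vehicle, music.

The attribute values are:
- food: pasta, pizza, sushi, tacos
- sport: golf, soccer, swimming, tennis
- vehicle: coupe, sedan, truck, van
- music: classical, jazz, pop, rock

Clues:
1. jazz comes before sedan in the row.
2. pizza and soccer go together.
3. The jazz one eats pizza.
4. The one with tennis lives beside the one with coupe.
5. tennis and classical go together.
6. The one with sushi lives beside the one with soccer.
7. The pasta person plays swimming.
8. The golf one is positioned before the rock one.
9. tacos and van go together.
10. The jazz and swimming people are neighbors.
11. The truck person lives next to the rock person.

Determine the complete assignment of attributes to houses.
Solution:

House | Food | Sport | Vehicle | Music
--------------------------------------
  1   | tacos | tennis | van | classical
  2   | sushi | golf | coupe | pop
  3   | pizza | soccer | truck | jazz
  4   | pasta | swimming | sedan | rock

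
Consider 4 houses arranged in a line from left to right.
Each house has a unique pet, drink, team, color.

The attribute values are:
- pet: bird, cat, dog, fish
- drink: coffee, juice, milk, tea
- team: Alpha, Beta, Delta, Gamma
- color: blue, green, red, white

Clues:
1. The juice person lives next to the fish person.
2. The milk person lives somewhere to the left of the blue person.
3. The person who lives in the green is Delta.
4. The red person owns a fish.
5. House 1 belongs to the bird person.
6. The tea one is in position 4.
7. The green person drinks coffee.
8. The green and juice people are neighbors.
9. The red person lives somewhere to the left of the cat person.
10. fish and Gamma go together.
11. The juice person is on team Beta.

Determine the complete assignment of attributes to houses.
Solution:

House | Pet | Drink | Team | Color
----------------------------------
  1   | bird | coffee | Delta | green
  2   | dog | juice | Beta | white
  3   | fish | milk | Gamma | red
  4   | cat | tea | Alpha | blue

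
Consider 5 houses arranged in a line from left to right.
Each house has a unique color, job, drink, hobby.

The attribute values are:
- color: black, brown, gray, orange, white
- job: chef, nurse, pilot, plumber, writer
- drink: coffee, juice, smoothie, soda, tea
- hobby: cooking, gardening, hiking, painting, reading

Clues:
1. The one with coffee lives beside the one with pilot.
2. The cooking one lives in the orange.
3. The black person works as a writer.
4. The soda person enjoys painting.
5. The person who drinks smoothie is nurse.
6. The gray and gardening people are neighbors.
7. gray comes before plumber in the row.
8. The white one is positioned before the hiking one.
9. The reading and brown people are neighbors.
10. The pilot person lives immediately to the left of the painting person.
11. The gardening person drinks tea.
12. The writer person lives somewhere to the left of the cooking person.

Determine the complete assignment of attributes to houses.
Solution:

House | Color | Job | Drink | Hobby
-----------------------------------
  1   | gray | chef | coffee | reading
  2   | brown | pilot | tea | gardening
  3   | white | plumber | soda | painting
  4   | black | writer | juice | hiking
  5   | orange | nurse | smoothie | cooking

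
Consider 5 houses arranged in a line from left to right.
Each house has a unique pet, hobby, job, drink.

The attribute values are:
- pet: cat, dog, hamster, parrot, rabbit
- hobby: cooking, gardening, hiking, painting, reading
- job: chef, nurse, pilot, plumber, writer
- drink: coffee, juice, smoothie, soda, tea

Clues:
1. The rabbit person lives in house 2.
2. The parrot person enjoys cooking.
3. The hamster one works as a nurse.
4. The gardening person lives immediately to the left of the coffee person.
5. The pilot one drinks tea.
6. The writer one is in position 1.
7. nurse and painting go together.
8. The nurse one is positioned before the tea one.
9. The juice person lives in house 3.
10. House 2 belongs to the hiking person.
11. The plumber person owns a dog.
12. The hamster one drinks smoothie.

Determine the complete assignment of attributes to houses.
Solution:

House | Pet | Hobby | Job | Drink
---------------------------------
  1   | cat | gardening | writer | soda
  2   | rabbit | hiking | chef | coffee
  3   | dog | reading | plumber | juice
  4   | hamster | painting | nurse | smoothie
  5   | parrot | cooking | pilot | tea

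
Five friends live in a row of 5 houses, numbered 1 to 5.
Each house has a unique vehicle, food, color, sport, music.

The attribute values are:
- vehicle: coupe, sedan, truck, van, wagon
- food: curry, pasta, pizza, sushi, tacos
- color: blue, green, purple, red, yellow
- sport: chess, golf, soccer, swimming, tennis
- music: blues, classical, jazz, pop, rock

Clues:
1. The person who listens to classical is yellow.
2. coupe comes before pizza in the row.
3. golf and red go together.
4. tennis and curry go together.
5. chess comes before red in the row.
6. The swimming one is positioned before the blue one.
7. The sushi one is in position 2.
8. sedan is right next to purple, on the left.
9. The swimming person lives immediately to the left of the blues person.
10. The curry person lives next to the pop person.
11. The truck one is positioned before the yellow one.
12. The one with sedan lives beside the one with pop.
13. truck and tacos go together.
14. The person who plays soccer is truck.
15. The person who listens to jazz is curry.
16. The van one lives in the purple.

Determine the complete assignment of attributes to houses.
Solution:

House | Vehicle | Food | Color | Sport | Music
----------------------------------------------
  1   | sedan | curry | green | tennis | jazz
  2   | van | sushi | purple | swimming | pop
  3   | truck | tacos | blue | soccer | blues
  4   | coupe | pasta | yellow | chess | classical
  5   | wagon | pizza | red | golf | rock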